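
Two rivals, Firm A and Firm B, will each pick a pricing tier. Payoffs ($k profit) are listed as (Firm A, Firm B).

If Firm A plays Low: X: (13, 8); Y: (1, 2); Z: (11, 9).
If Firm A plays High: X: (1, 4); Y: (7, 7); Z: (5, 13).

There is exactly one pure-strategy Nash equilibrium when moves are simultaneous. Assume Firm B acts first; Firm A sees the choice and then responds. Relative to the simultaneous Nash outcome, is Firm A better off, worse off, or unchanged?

unchanged

Backward induction with Firm B moving first.
- X: BR = Low, leader payoff 8.
- Y: BR = High, leader payoff 7.
- Z: BR = Low, leader payoff 9.
Firm B's induced payoffs are 8, 7, 9, so Firm B commits to Z. Subgame-perfect outcome: (Low, Z) with payoffs (11, 9).
For the simultaneous game, intersect best replies.
Firm A's best replies: X→Low; Y→High; Z→Low.
Firm B's best replies: Low→Z; High→Z.
The unique mutual best reply is (Low, Z), giving (11, 9).
Firm A earns 11 sequentially versus 11 at the Nash outcome: unchanged.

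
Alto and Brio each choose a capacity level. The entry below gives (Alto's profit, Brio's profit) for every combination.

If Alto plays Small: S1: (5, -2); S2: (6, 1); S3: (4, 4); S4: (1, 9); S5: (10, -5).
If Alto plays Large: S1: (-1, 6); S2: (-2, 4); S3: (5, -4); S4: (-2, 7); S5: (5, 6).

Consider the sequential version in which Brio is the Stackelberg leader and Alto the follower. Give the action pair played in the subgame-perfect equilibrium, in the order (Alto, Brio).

(Small, S4)

Alto best-responds to each possible Brio move:
- S1: BR = Small, leader payoff -2.
- S2: BR = Small, leader payoff 1.
- S3: BR = Large, leader payoff -4.
- S4: BR = Small, leader payoff 9.
- S5: BR = Small, leader payoff -5.
Among -2, 1, -4, 9, -5, the best is 9 at S4. Subgame-perfect outcome: (Small, S4) with payoffs (1, 9).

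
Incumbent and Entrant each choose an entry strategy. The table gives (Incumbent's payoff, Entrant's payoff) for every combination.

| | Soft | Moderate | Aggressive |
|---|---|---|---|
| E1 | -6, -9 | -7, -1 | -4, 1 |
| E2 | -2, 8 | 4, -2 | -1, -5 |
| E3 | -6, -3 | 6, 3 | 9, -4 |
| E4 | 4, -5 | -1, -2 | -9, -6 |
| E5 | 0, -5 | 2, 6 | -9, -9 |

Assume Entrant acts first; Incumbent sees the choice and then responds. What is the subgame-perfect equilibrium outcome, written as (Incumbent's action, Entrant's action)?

(E3, Moderate)

Work backward from Incumbent's decision.
- Soft: Incumbent compares -6, -2, -6, 4, 0 and picks E4; Entrant would get -5.
- Moderate: Incumbent compares -7, 4, 6, -1, 2 and picks E3; Entrant would get 3.
- Aggressive: Incumbent compares -4, -1, 9, -9, -9 and picks E3; Entrant would get -4.
Among -5, 3, -4, the best is 3 at Moderate. Subgame-perfect outcome: (E3, Moderate) with payoffs (6, 3).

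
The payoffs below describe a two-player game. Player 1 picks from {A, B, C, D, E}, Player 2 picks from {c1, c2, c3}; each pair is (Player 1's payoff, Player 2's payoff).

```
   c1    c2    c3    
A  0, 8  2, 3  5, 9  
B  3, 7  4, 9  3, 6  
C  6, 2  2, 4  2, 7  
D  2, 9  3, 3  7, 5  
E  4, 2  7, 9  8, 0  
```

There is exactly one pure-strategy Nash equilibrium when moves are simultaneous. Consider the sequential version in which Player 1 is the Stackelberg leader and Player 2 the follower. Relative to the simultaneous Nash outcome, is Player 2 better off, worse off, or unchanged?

Solve by backward induction (Player 1 leads).
- A → Player 2 plays c3 (best of 8, 3, 9); Player 1 gets 5.
- B → Player 2 plays c2 (best of 7, 9, 6); Player 1 gets 4.
- C → Player 2 plays c3 (best of 2, 4, 7); Player 1 gets 2.
- D → Player 2 plays c1 (best of 9, 3, 5); Player 1 gets 2.
- E → Player 2 plays c2 (best of 2, 9, 0); Player 1 gets 7.
Player 1's induced payoffs are 5, 4, 2, 2, 7, so Player 1 commits to E. Subgame-perfect outcome: (E, c2) with payoffs (7, 9).
Under simultaneous play:
Player 1's best replies: c1→C; c2→E; c3→E.
Player 2's best replies: A→c3; B→c2; C→c3; D→c1; E→c2.
Only (E, c2) has each player best-responding; Nash payoffs (7, 9).
Player 2 earns 9 sequentially versus 9 at the Nash outcome: unchanged.

unchanged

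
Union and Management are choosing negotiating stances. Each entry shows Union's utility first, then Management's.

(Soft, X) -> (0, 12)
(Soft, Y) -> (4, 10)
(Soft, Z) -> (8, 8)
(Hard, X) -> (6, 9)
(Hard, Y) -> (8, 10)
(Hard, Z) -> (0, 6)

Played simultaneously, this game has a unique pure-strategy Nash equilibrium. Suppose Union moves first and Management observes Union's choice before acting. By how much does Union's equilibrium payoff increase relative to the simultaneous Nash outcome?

Backward induction with Union moving first.
- Soft: Management compares 12, 10, 8 and picks X; Union would get 0.
- Hard: Management compares 9, 10, 6 and picks Y; Union would get 8.
Union's induced payoffs are 0, 8, so Union commits to Hard. Subgame-perfect outcome: (Hard, Y) with payoffs (8, 10).
For the simultaneous game, intersect best replies.
Union's best replies: X→Hard; Y→Hard; Z→Soft.
Management's best replies: Soft→X; Hard→Y.
Only (Hard, Y) has each player best-responding; Nash payoffs (8, 10).
Union's commitment gain: 8 − 8 = 0.

0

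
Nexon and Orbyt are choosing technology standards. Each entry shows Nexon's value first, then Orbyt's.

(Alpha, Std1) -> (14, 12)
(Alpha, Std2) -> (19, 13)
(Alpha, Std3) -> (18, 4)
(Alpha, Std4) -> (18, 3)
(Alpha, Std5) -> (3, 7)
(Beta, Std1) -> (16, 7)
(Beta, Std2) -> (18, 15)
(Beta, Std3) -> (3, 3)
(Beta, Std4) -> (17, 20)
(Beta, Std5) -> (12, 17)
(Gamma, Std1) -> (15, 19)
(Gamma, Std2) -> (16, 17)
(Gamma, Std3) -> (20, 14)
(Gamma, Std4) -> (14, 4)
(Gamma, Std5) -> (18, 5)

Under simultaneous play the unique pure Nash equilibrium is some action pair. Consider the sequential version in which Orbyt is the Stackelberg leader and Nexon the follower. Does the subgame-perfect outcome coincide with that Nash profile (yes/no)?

Solve by backward induction (Orbyt leads).
- Std1: Nexon compares 14, 16, 15 and picks Beta; Orbyt would get 7.
- Std2: Nexon compares 19, 18, 16 and picks Alpha; Orbyt would get 13.
- Std3: Nexon compares 18, 3, 20 and picks Gamma; Orbyt would get 14.
- Std4: Nexon compares 18, 17, 14 and picks Alpha; Orbyt would get 3.
- Std5: Nexon compares 3, 12, 18 and picks Gamma; Orbyt would get 5.
Orbyt's induced payoffs are 7, 13, 14, 3, 5, so Orbyt commits to Std3. Subgame-perfect outcome: (Gamma, Std3) with payoffs (20, 14).
Under simultaneous play:
Nexon's best replies: Std1→Beta; Std2→Alpha; Std3→Gamma; Std4→Alpha; Std5→Gamma.
Orbyt's best replies: Alpha→Std2; Beta→Std4; Gamma→Std1.
The unique mutual best reply is (Alpha, Std2), giving (19, 13).
Sequential outcome (Gamma, Std3) differs from the Nash profile (Alpha, Std2).

no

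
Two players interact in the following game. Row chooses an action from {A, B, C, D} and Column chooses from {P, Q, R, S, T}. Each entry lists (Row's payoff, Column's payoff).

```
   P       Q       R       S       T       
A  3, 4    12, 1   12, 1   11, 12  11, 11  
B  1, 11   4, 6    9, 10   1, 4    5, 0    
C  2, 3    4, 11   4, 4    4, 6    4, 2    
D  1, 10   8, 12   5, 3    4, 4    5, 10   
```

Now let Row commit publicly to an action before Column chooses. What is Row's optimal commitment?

Work backward from Column's decision.
- A → Column plays S (best of 4, 1, 1, 12, 11); Row gets 11.
- B → Column plays P (best of 11, 6, 10, 4, 0); Row gets 1.
- C → Column plays Q (best of 3, 11, 4, 6, 2); Row gets 4.
- D → Column plays Q (best of 10, 12, 3, 4, 10); Row gets 8.
Among 11, 1, 4, 8, the best is 11 at A. Subgame-perfect outcome: (A, S) with payoffs (11, 12).

A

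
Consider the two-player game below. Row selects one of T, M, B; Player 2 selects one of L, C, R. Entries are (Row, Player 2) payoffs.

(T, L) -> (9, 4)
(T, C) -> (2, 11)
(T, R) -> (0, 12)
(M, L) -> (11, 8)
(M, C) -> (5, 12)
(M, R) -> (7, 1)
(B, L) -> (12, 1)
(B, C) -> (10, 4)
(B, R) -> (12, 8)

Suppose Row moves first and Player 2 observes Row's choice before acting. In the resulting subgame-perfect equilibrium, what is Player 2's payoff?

Work backward from Player 2's decision.
- T → Player 2 plays R (best of 4, 11, 12); Row gets 0.
- M → Player 2 plays C (best of 8, 12, 1); Row gets 5.
- B → Player 2 plays R (best of 1, 4, 8); Row gets 12.
Among 0, 5, 12, the best is 12 at B. Subgame-perfect outcome: (B, R) with payoffs (12, 8).

8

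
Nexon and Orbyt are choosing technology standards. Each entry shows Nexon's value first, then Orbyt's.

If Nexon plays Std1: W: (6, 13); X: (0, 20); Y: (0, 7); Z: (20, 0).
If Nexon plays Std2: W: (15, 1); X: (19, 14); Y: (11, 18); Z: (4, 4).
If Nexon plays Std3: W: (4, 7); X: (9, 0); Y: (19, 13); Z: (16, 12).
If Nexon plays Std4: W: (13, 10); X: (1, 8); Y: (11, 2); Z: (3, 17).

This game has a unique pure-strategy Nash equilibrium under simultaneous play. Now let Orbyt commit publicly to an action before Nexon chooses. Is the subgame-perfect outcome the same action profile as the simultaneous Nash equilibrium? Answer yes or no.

no

Solve by backward induction (Orbyt leads).
- W: Nexon compares 6, 15, 4, 13 and picks Std2; Orbyt would get 1.
- X: Nexon compares 0, 19, 9, 1 and picks Std2; Orbyt would get 14.
- Y: Nexon compares 0, 11, 19, 11 and picks Std3; Orbyt would get 13.
- Z: Nexon compares 20, 4, 16, 3 and picks Std1; Orbyt would get 0.
Maximizing over 1, 14, 13, 0, Orbyt chooses X. Subgame-perfect outcome: (Std2, X) with payoffs (19, 14).
Now find the simultaneous Nash equilibrium.
Nexon's best replies: W→Std2; X→Std2; Y→Std3; Z→Std1.
Orbyt's best replies: Std1→X; Std2→Y; Std3→Y; Std4→Z.
The unique mutual best reply is (Std3, Y), giving (19, 13).
Sequential outcome (Std2, X) differs from the Nash profile (Std3, Y).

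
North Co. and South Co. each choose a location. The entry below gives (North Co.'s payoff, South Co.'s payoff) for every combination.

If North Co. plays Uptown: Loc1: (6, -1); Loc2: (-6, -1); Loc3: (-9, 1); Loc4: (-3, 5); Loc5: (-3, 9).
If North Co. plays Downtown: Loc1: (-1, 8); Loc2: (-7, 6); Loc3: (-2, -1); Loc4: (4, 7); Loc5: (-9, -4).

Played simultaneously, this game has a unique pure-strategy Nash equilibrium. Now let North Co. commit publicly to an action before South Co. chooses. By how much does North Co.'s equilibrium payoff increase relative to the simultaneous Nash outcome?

Solve by backward induction (North Co. leads).
- Uptown: South Co. compares -1, -1, 1, 5, 9 and picks Loc5; North Co. would get -3.
- Downtown: South Co. compares 8, 6, -1, 7, -4 and picks Loc1; North Co. would get -1.
Maximizing over -3, -1, North Co. chooses Downtown. Subgame-perfect outcome: (Downtown, Loc1) with payoffs (-1, 8).
For the simultaneous game, intersect best replies.
North Co.'s best replies: Loc1→Uptown; Loc2→Uptown; Loc3→Downtown; Loc4→Downtown; Loc5→Uptown.
South Co.'s best replies: Uptown→Loc5; Downtown→Loc1.
Only (Uptown, Loc5) has each player best-responding; Nash payoffs (-3, 9).
North Co.'s commitment gain: -1 − -3 = 2.

2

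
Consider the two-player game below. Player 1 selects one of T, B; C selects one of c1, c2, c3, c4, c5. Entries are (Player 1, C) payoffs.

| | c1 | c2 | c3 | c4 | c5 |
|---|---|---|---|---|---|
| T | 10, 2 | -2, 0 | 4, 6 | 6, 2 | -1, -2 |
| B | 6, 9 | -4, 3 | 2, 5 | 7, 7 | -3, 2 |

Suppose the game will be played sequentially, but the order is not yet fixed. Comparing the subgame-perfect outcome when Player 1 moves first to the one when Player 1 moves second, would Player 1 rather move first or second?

second

If Player 1 leads: C's best replies are T→c3, B→c1; Player 1's induced payoffs 4, 6; outcome (B, c1), payoffs (6, 9).
If C leads: Player 1's best replies are c1→T, c2→T, c3→T, c4→B, c5→T; C's induced payoffs 2, 0, 6, 7, -2; outcome (B, c4), payoffs (7, 7).
Player 1 gets 6 moving first and 7 moving second, so Player 1 prefers to move second.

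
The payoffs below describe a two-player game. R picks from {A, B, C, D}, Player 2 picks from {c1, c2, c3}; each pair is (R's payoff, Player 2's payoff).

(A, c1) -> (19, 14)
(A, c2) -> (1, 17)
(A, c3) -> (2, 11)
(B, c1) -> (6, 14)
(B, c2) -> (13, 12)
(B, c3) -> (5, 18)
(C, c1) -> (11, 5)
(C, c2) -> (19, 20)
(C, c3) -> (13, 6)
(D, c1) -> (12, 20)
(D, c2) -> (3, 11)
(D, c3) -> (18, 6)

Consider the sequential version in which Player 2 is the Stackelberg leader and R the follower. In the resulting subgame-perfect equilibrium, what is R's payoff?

19

Backward induction with Player 2 moving first.
- c1: R compares 19, 6, 11, 12 and picks A; Player 2 would get 14.
- c2: R compares 1, 13, 19, 3 and picks C; Player 2 would get 20.
- c3: R compares 2, 5, 13, 18 and picks D; Player 2 would get 6.
Player 2's induced payoffs are 14, 20, 6, so Player 2 commits to c2. Subgame-perfect outcome: (C, c2) with payoffs (19, 20).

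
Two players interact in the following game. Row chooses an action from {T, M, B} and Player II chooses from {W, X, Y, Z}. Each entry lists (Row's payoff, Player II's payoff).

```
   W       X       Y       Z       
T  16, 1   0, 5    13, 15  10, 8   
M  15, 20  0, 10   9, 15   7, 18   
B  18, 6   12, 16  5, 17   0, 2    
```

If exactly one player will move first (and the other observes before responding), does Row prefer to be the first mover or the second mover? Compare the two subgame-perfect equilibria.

If Row leads: Player II's best replies are T→Y, M→W, B→Y; Row's induced payoffs 13, 15, 5; outcome (M, W), payoffs (15, 20).
If Player II leads: Row's best replies are W→B, X→B, Y→T, Z→T; Player II's induced payoffs 6, 16, 15, 8; outcome (B, X), payoffs (12, 16).
Row gets 15 moving first and 12 moving second, so Row prefers to move first.

first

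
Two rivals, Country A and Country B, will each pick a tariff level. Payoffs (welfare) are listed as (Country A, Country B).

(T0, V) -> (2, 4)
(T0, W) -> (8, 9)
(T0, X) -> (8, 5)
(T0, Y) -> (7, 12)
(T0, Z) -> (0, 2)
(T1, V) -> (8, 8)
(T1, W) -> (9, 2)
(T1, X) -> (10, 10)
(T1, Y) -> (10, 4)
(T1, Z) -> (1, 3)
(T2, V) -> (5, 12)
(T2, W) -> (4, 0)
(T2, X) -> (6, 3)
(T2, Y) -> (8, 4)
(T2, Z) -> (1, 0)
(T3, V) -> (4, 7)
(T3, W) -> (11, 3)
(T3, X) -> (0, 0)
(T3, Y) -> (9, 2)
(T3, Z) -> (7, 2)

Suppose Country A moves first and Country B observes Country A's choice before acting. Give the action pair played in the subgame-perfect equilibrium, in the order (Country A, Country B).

(T1, X)

Country B best-responds to each possible Country A move:
- T0: Country B compares 4, 9, 5, 12, 2 and picks Y; Country A would get 7.
- T1: Country B compares 8, 2, 10, 4, 3 and picks X; Country A would get 10.
- T2: Country B compares 12, 0, 3, 4, 0 and picks V; Country A would get 5.
- T3: Country B compares 7, 3, 0, 2, 2 and picks V; Country A would get 4.
Country A's induced payoffs are 7, 10, 5, 4, so Country A commits to T1. Subgame-perfect outcome: (T1, X) with payoffs (10, 10).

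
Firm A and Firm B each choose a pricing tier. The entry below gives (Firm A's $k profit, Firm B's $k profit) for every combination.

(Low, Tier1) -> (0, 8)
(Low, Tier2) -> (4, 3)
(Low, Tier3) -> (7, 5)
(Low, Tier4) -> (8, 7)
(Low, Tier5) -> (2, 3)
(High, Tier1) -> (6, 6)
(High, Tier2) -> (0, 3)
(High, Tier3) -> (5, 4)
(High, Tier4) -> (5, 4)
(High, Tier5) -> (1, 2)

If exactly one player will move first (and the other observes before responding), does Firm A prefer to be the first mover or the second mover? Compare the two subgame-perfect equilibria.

If Firm A leads: Firm B's best replies are Low→Tier1, High→Tier1; Firm A's induced payoffs 0, 6; outcome (High, Tier1), payoffs (6, 6).
If Firm B leads: Firm A's best replies are Tier1→High, Tier2→Low, Tier3→Low, Tier4→Low, Tier5→Low; Firm B's induced payoffs 6, 3, 5, 7, 3; outcome (Low, Tier4), payoffs (8, 7).
Firm A gets 6 moving first and 8 moving second, so Firm A prefers to move second.

second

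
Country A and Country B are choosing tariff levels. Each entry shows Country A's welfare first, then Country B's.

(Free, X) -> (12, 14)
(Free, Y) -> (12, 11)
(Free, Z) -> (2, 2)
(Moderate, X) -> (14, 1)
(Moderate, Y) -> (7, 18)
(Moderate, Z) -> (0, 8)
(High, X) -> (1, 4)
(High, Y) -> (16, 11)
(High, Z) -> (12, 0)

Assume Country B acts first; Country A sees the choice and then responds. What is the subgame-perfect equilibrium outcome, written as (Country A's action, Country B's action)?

(High, Y)

Backward induction with Country B moving first.
- X: BR = Moderate, leader payoff 1.
- Y: BR = High, leader payoff 11.
- Z: BR = High, leader payoff 0.
Maximizing over 1, 11, 0, Country B chooses Y. Subgame-perfect outcome: (High, Y) with payoffs (16, 11).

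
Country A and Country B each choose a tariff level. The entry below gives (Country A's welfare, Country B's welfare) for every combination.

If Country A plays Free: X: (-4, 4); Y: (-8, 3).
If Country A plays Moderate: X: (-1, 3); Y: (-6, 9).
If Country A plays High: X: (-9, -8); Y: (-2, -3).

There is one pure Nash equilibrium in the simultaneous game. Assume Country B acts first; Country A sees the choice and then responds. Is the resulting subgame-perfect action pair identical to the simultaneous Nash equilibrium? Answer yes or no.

no

Work backward from Country A's decision.
- X: Country A compares -4, -1, -9 and picks Moderate; Country B would get 3.
- Y: Country A compares -8, -6, -2 and picks High; Country B would get -3.
Among 3, -3, the best is 3 at X. Subgame-perfect outcome: (Moderate, X) with payoffs (-1, 3).
For the simultaneous game, intersect best replies.
Country A's best replies: X→Moderate; Y→High.
Country B's best replies: Free→X; Moderate→Y; High→Y.
Only (High, Y) has each player best-responding; Nash payoffs (-2, -3).
Sequential outcome (Moderate, X) differs from the Nash profile (High, Y).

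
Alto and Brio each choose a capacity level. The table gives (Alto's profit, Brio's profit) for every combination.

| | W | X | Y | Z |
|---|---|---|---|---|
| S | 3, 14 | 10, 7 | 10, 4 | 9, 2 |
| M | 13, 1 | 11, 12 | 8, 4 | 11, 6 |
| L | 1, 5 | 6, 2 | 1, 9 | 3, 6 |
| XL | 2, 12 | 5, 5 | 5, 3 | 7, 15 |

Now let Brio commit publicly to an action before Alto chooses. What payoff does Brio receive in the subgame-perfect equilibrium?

Work backward from Alto's decision.
- W → Alto plays M (best of 3, 13, 1, 2); Brio gets 1.
- X → Alto plays M (best of 10, 11, 6, 5); Brio gets 12.
- Y → Alto plays S (best of 10, 8, 1, 5); Brio gets 4.
- Z → Alto plays M (best of 9, 11, 3, 7); Brio gets 6.
Brio's induced payoffs are 1, 12, 4, 6, so Brio commits to X. Subgame-perfect outcome: (M, X) with payoffs (11, 12).

12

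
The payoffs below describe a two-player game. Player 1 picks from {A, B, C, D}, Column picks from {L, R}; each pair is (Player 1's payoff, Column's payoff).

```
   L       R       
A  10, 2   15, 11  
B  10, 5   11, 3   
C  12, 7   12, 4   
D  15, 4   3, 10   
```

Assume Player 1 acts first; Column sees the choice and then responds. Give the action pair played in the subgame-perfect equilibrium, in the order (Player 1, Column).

Work backward from Column's decision.
- A → Column plays R (best of 2, 11); Player 1 gets 15.
- B → Column plays L (best of 5, 3); Player 1 gets 10.
- C → Column plays L (best of 7, 4); Player 1 gets 12.
- D → Column plays R (best of 4, 10); Player 1 gets 3.
Player 1's induced payoffs are 15, 10, 12, 3, so Player 1 commits to A. Subgame-perfect outcome: (A, R) with payoffs (15, 11).

(A, R)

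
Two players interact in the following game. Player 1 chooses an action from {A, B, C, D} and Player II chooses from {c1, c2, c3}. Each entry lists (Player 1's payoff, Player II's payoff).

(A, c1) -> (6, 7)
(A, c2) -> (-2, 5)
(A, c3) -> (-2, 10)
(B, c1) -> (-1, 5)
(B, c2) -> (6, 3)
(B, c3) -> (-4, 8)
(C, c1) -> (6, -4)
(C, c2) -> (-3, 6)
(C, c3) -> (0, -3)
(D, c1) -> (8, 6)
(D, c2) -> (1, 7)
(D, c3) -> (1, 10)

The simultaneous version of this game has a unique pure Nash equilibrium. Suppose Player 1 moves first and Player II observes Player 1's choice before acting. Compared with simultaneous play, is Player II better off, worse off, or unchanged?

Solve by backward induction (Player 1 leads).
- A: Player II compares 7, 5, 10 and picks c3; Player 1 would get -2.
- B: Player II compares 5, 3, 8 and picks c3; Player 1 would get -4.
- C: Player II compares -4, 6, -3 and picks c2; Player 1 would get -3.
- D: Player II compares 6, 7, 10 and picks c3; Player 1 would get 1.
Among -2, -4, -3, 1, the best is 1 at D. Subgame-perfect outcome: (D, c3) with payoffs (1, 10).
Under simultaneous play:
Player 1's best replies: c1→D; c2→B; c3→D.
Player II's best replies: A→c3; B→c3; C→c2; D→c3.
Only (D, c3) has each player best-responding; Nash payoffs (1, 10).
Player II earns 10 sequentially versus 10 at the Nash outcome: unchanged.

unchanged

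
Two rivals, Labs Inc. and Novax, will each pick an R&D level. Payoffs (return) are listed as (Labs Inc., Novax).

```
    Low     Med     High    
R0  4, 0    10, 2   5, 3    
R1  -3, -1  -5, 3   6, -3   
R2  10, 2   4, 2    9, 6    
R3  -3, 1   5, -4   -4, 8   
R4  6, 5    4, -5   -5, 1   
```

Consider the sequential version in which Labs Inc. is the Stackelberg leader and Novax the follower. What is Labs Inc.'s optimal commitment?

Novax best-responds to each possible Labs Inc. move:
- R0: BR = High, leader payoff 5.
- R1: BR = Med, leader payoff -5.
- R2: BR = High, leader payoff 9.
- R3: BR = High, leader payoff -4.
- R4: BR = Low, leader payoff 6.
Labs Inc.'s induced payoffs are 5, -5, 9, -4, 6, so Labs Inc. commits to R2. Subgame-perfect outcome: (R2, High) with payoffs (9, 6).

R2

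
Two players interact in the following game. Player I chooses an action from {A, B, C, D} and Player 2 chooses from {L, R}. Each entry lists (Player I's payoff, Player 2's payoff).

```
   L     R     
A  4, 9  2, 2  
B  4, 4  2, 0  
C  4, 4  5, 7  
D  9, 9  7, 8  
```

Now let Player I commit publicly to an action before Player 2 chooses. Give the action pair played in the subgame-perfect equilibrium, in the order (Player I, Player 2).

(D, L)

Work backward from Player 2's decision.
- A → Player 2 plays L (best of 9, 2); Player I gets 4.
- B → Player 2 plays L (best of 4, 0); Player I gets 4.
- C → Player 2 plays R (best of 4, 7); Player I gets 5.
- D → Player 2 plays L (best of 9, 8); Player I gets 9.
Maximizing over 4, 4, 5, 9, Player I chooses D. Subgame-perfect outcome: (D, L) with payoffs (9, 9).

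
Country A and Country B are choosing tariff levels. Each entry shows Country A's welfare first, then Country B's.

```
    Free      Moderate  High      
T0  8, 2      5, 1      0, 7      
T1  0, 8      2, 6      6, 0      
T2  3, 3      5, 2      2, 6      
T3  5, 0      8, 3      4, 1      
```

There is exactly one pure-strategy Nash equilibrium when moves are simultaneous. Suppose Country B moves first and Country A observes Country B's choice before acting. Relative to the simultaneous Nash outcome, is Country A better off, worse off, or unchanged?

unchanged

Solve by backward induction (Country B leads).
- Free → Country A plays T0 (best of 8, 0, 3, 5); Country B gets 2.
- Moderate → Country A plays T3 (best of 5, 2, 5, 8); Country B gets 3.
- High → Country A plays T1 (best of 0, 6, 2, 4); Country B gets 0.
Maximizing over 2, 3, 0, Country B chooses Moderate. Subgame-perfect outcome: (T3, Moderate) with payoffs (8, 3).
Under simultaneous play:
Country A's best replies: Free→T0; Moderate→T3; High→T1.
Country B's best replies: T0→High; T1→Free; T2→High; T3→Moderate.
The unique mutual best reply is (T3, Moderate), giving (8, 3).
Country A earns 8 sequentially versus 8 at the Nash outcome: unchanged.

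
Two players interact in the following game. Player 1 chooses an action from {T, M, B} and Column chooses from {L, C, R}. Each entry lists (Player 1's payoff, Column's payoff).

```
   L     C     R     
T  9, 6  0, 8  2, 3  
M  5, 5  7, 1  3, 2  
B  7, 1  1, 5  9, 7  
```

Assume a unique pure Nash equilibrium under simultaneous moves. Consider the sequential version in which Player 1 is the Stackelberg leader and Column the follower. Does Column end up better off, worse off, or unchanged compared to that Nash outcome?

Work backward from Column's decision.
- T → Column plays C (best of 6, 8, 3); Player 1 gets 0.
- M → Column plays L (best of 5, 1, 2); Player 1 gets 5.
- B → Column plays R (best of 1, 5, 7); Player 1 gets 9.
Among 0, 5, 9, the best is 9 at B. Subgame-perfect outcome: (B, R) with payoffs (9, 7).
For the simultaneous game, intersect best replies.
Player 1's best replies: L→T; C→M; R→B.
Column's best replies: T→C; M→L; B→R.
The unique mutual best reply is (B, R), giving (9, 7).
Column earns 7 sequentially versus 7 at the Nash outcome: unchanged.

unchanged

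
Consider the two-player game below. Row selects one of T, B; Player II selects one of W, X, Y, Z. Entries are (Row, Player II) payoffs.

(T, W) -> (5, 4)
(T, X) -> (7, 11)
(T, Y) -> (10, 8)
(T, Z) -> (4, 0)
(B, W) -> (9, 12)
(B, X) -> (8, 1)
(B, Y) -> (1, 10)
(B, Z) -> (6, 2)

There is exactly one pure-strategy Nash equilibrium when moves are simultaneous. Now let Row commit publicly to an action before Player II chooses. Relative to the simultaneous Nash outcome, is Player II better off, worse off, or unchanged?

unchanged

Work backward from Player II's decision.
- T: Player II compares 4, 11, 8, 0 and picks X; Row would get 7.
- B: Player II compares 12, 1, 10, 2 and picks W; Row would get 9.
Row's induced payoffs are 7, 9, so Row commits to B. Subgame-perfect outcome: (B, W) with payoffs (9, 12).
Under simultaneous play:
Row's best replies: W→B; X→B; Y→T; Z→B.
Player II's best replies: T→X; B→W.
The unique mutual best reply is (B, W), giving (9, 12).
Player II earns 12 sequentially versus 12 at the Nash outcome: unchanged.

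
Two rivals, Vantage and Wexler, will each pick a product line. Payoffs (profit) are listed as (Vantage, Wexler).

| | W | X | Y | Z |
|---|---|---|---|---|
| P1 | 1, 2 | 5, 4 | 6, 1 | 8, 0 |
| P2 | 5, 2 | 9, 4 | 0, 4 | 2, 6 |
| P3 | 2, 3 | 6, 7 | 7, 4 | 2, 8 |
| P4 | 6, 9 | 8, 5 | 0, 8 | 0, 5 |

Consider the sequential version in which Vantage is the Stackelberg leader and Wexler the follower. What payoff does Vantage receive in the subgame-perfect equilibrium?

Solve by backward induction (Vantage leads).
- P1: Wexler compares 2, 4, 1, 0 and picks X; Vantage would get 5.
- P2: Wexler compares 2, 4, 4, 6 and picks Z; Vantage would get 2.
- P3: Wexler compares 3, 7, 4, 8 and picks Z; Vantage would get 2.
- P4: Wexler compares 9, 5, 8, 5 and picks W; Vantage would get 6.
Vantage's induced payoffs are 5, 2, 2, 6, so Vantage commits to P4. Subgame-perfect outcome: (P4, W) with payoffs (6, 9).

6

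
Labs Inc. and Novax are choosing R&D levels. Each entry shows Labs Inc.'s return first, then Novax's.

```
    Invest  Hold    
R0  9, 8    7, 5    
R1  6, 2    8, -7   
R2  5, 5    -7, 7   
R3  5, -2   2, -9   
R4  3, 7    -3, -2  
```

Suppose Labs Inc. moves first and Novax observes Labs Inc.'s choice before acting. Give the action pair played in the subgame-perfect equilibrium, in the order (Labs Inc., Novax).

Work backward from Novax's decision.
- R0 → Novax plays Invest (best of 8, 5); Labs Inc. gets 9.
- R1 → Novax plays Invest (best of 2, -7); Labs Inc. gets 6.
- R2 → Novax plays Hold (best of 5, 7); Labs Inc. gets -7.
- R3 → Novax plays Invest (best of -2, -9); Labs Inc. gets 5.
- R4 → Novax plays Invest (best of 7, -2); Labs Inc. gets 3.
Maximizing over 9, 6, -7, 5, 3, Labs Inc. chooses R0. Subgame-perfect outcome: (R0, Invest) with payoffs (9, 8).

(R0, Invest)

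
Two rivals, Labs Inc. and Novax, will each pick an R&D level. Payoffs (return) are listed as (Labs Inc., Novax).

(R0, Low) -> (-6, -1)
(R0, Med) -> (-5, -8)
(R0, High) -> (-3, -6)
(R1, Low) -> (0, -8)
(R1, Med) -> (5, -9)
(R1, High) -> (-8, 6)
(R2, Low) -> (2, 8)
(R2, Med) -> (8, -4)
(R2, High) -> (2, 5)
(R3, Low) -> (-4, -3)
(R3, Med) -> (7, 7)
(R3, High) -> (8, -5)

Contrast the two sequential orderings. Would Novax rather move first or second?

first

If Labs Inc. leads: Novax's best replies are R0→Low, R1→High, R2→Low, R3→Med; Labs Inc.'s induced payoffs -6, -8, 2, 7; outcome (R3, Med), payoffs (7, 7).
If Novax leads: Labs Inc.'s best replies are Low→R2, Med→R2, High→R3; Novax's induced payoffs 8, -4, -5; outcome (R2, Low), payoffs (2, 8).
Novax gets 8 moving first and 7 moving second, so Novax prefers to move first.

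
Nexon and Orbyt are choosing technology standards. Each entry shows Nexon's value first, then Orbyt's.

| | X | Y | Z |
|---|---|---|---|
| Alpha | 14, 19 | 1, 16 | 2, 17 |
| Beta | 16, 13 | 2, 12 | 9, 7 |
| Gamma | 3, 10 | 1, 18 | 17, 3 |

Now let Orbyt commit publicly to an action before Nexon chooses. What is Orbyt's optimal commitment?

X

Solve by backward induction (Orbyt leads).
- X → Nexon plays Beta (best of 14, 16, 3); Orbyt gets 13.
- Y → Nexon plays Beta (best of 1, 2, 1); Orbyt gets 12.
- Z → Nexon plays Gamma (best of 2, 9, 17); Orbyt gets 3.
Orbyt's induced payoffs are 13, 12, 3, so Orbyt commits to X. Subgame-perfect outcome: (Beta, X) with payoffs (16, 13).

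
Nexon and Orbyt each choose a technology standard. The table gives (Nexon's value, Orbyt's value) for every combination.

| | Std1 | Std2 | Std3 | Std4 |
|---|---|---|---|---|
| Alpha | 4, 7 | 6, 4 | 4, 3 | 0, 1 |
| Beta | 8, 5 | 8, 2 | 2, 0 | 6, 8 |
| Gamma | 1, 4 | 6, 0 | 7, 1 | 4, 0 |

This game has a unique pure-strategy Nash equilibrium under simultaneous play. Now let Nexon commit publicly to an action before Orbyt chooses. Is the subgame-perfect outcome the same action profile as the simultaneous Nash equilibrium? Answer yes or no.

Orbyt best-responds to each possible Nexon move:
- Alpha → Orbyt plays Std1 (best of 7, 4, 3, 1); Nexon gets 4.
- Beta → Orbyt plays Std4 (best of 5, 2, 0, 8); Nexon gets 6.
- Gamma → Orbyt plays Std1 (best of 4, 0, 1, 0); Nexon gets 1.
Among 4, 6, 1, the best is 6 at Beta. Subgame-perfect outcome: (Beta, Std4) with payoffs (6, 8).
Under simultaneous play:
Nexon's best replies: Std1→Beta; Std2→Beta; Std3→Gamma; Std4→Beta.
Orbyt's best replies: Alpha→Std1; Beta→Std4; Gamma→Std1.
The unique mutual best reply is (Beta, Std4), giving (6, 8).
Sequential outcome (Beta, Std4) coincides with the Nash profile (Beta, Std4).

yes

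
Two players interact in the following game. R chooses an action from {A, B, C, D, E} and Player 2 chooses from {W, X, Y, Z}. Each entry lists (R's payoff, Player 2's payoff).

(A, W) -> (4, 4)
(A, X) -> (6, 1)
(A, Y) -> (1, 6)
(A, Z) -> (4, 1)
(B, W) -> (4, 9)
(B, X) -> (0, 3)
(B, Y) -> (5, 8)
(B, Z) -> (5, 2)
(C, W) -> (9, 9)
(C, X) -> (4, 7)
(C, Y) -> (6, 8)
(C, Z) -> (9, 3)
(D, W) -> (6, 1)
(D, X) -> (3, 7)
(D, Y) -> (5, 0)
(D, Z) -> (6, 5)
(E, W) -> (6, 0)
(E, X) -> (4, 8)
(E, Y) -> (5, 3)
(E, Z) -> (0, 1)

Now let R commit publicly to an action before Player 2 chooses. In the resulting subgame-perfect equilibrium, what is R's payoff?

Player 2 best-responds to each possible R move:
- A → Player 2 plays Y (best of 4, 1, 6, 1); R gets 1.
- B → Player 2 plays W (best of 9, 3, 8, 2); R gets 4.
- C → Player 2 plays W (best of 9, 7, 8, 3); R gets 9.
- D → Player 2 plays X (best of 1, 7, 0, 5); R gets 3.
- E → Player 2 plays X (best of 0, 8, 3, 1); R gets 4.
Maximizing over 1, 4, 9, 3, 4, R chooses C. Subgame-perfect outcome: (C, W) with payoffs (9, 9).

9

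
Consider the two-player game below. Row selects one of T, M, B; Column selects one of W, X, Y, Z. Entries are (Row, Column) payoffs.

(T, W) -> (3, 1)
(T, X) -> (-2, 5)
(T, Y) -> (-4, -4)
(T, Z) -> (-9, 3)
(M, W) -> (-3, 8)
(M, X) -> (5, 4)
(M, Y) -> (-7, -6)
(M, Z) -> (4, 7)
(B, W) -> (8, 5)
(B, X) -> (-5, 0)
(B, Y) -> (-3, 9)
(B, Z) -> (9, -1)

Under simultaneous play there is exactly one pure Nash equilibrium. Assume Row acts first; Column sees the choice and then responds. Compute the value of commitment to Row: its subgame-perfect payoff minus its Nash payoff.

Column best-responds to each possible Row move:
- T: Column compares 1, 5, -4, 3 and picks X; Row would get -2.
- M: Column compares 8, 4, -6, 7 and picks W; Row would get -3.
- B: Column compares 5, 0, 9, -1 and picks Y; Row would get -3.
Among -2, -3, -3, the best is -2 at T. Subgame-perfect outcome: (T, X) with payoffs (-2, 5).
Now find the simultaneous Nash equilibrium.
Row's best replies: W→B; X→M; Y→B; Z→B.
Column's best replies: T→X; M→W; B→Y.
The unique mutual best reply is (B, Y), giving (-3, 9).
Row's commitment gain: -2 − -3 = 1.

1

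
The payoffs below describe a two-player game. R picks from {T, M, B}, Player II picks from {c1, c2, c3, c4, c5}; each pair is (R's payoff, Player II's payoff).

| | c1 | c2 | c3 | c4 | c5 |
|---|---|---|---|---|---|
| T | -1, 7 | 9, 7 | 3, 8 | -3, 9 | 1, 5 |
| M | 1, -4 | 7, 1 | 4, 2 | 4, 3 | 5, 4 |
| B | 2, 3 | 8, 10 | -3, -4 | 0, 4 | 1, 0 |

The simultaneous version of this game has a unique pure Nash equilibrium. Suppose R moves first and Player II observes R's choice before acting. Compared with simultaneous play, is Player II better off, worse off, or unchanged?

Work backward from Player II's decision.
- T: Player II compares 7, 7, 8, 9, 5 and picks c4; R would get -3.
- M: Player II compares -4, 1, 2, 3, 4 and picks c5; R would get 5.
- B: Player II compares 3, 10, -4, 4, 0 and picks c2; R would get 8.
R's induced payoffs are -3, 5, 8, so R commits to B. Subgame-perfect outcome: (B, c2) with payoffs (8, 10).
Under simultaneous play:
R's best replies: c1→B; c2→T; c3→M; c4→M; c5→M.
Player II's best replies: T→c4; M→c5; B→c2.
Only (M, c5) has each player best-responding; Nash payoffs (5, 4).
Player II earns 10 sequentially versus 4 at the Nash outcome: better off.

better off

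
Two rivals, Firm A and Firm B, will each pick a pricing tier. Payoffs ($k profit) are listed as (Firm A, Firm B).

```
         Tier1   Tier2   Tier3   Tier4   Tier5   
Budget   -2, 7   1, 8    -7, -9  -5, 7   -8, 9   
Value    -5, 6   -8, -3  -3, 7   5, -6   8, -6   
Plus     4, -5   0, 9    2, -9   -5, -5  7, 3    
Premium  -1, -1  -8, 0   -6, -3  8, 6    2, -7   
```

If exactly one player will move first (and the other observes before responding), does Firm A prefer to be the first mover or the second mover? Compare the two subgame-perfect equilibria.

first

If Firm A leads: Firm B's best replies are Budget→Tier5, Value→Tier3, Plus→Tier2, Premium→Tier4; Firm A's induced payoffs -8, -3, 0, 8; outcome (Premium, Tier4), payoffs (8, 6).
If Firm B leads: Firm A's best replies are Tier1→Plus, Tier2→Budget, Tier3→Plus, Tier4→Premium, Tier5→Value; Firm B's induced payoffs -5, 8, -9, 6, -6; outcome (Budget, Tier2), payoffs (1, 8).
Firm A gets 8 moving first and 1 moving second, so Firm A prefers to move first.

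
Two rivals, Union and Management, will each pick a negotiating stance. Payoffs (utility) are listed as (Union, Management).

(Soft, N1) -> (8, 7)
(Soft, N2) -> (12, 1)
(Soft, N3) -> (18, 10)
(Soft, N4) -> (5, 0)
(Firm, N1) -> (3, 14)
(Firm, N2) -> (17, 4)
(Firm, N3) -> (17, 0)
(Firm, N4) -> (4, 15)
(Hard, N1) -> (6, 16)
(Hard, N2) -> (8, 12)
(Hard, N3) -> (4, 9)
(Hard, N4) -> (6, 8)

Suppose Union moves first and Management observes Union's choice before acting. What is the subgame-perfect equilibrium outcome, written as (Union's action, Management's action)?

(Soft, N3)

Solve by backward induction (Union leads).
- Soft → Management plays N3 (best of 7, 1, 10, 0); Union gets 18.
- Firm → Management plays N4 (best of 14, 4, 0, 15); Union gets 4.
- Hard → Management plays N1 (best of 16, 12, 9, 8); Union gets 6.
Union's induced payoffs are 18, 4, 6, so Union commits to Soft. Subgame-perfect outcome: (Soft, N3) with payoffs (18, 10).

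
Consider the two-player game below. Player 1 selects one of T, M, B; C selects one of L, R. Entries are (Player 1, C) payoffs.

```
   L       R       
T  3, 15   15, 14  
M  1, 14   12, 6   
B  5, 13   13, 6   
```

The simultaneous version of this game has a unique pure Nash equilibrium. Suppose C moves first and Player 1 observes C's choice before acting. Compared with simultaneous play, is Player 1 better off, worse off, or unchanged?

Work backward from Player 1's decision.
- L: BR = B, leader payoff 13.
- R: BR = T, leader payoff 14.
C's induced payoffs are 13, 14, so C commits to R. Subgame-perfect outcome: (T, R) with payoffs (15, 14).
For the simultaneous game, intersect best replies.
Player 1's best replies: L→B; R→T.
C's best replies: T→L; M→L; B→L.
The unique mutual best reply is (B, L), giving (5, 13).
Player 1 earns 15 sequentially versus 5 at the Nash outcome: better off.

better off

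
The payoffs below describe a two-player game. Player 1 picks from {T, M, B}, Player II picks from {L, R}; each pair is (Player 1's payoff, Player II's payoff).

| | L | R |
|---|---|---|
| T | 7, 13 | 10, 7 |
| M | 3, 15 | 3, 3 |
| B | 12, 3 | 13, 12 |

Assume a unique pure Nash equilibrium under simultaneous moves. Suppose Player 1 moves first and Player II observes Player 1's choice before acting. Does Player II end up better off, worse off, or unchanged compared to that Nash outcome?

unchanged

Player II best-responds to each possible Player 1 move:
- T → Player II plays L (best of 13, 7); Player 1 gets 7.
- M → Player II plays L (best of 15, 3); Player 1 gets 3.
- B → Player II plays R (best of 3, 12); Player 1 gets 13.
Player 1's induced payoffs are 7, 3, 13, so Player 1 commits to B. Subgame-perfect outcome: (B, R) with payoffs (13, 12).
Under simultaneous play:
Player 1's best replies: L→B; R→B.
Player II's best replies: T→L; M→L; B→R.
Only (B, R) has each player best-responding; Nash payoffs (13, 12).
Player II earns 12 sequentially versus 12 at the Nash outcome: unchanged.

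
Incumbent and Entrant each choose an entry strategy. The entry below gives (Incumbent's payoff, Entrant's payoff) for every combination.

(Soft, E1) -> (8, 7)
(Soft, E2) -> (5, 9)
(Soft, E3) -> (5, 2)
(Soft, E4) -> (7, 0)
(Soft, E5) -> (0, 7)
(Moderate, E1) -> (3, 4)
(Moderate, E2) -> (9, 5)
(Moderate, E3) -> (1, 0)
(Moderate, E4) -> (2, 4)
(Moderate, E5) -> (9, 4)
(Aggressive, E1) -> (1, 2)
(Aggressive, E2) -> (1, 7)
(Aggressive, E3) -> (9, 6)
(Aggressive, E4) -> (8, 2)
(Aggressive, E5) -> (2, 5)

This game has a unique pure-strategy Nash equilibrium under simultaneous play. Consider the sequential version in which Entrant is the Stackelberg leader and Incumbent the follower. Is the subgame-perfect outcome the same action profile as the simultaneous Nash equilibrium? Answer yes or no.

no

Work backward from Incumbent's decision.
- E1: Incumbent compares 8, 3, 1 and picks Soft; Entrant would get 7.
- E2: Incumbent compares 5, 9, 1 and picks Moderate; Entrant would get 5.
- E3: Incumbent compares 5, 1, 9 and picks Aggressive; Entrant would get 6.
- E4: Incumbent compares 7, 2, 8 and picks Aggressive; Entrant would get 2.
- E5: Incumbent compares 0, 9, 2 and picks Moderate; Entrant would get 4.
Entrant's induced payoffs are 7, 5, 6, 2, 4, so Entrant commits to E1. Subgame-perfect outcome: (Soft, E1) with payoffs (8, 7).
Now find the simultaneous Nash equilibrium.
Incumbent's best replies: E1→Soft; E2→Moderate; E3→Aggressive; E4→Aggressive; E5→Moderate.
Entrant's best replies: Soft→E2; Moderate→E2; Aggressive→E2.
Only (Moderate, E2) has each player best-responding; Nash payoffs (9, 5).
Sequential outcome (Soft, E1) differs from the Nash profile (Moderate, E2).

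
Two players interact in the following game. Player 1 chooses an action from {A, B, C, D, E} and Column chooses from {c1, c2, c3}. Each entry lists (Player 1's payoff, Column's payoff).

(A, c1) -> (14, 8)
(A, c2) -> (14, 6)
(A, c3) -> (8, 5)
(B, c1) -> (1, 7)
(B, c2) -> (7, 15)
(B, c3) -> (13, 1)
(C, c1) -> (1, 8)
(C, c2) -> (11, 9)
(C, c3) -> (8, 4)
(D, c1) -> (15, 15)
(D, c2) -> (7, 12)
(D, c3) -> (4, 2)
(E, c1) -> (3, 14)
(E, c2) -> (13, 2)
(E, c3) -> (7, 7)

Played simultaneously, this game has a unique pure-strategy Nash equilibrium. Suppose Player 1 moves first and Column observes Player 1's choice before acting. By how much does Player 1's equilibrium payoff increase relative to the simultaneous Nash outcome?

0

Backward induction with Player 1 moving first.
- A → Column plays c1 (best of 8, 6, 5); Player 1 gets 14.
- B → Column plays c2 (best of 7, 15, 1); Player 1 gets 7.
- C → Column plays c2 (best of 8, 9, 4); Player 1 gets 11.
- D → Column plays c1 (best of 15, 12, 2); Player 1 gets 15.
- E → Column plays c1 (best of 14, 2, 7); Player 1 gets 3.
Player 1's induced payoffs are 14, 7, 11, 15, 3, so Player 1 commits to D. Subgame-perfect outcome: (D, c1) with payoffs (15, 15).
Under simultaneous play:
Player 1's best replies: c1→D; c2→A; c3→B.
Column's best replies: A→c1; B→c2; C→c2; D→c1; E→c1.
Only (D, c1) has each player best-responding; Nash payoffs (15, 15).
Player 1's commitment gain: 15 − 15 = 0.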